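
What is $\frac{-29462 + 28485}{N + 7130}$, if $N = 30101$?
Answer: $- \frac{977}{37231} \approx -0.026242$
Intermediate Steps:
$\frac{-29462 + 28485}{N + 7130} = \frac{-29462 + 28485}{30101 + 7130} = - \frac{977}{37231}$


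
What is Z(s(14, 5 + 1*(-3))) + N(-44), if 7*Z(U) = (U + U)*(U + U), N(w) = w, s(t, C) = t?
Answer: 68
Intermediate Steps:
Z(U) = 4*U**2/7 (Z(U) = ((U + U)*(U + U))/7 = ((2*U)*(2*U))/7 = (4*U**2)/7 = 4*U**2/7)
Z(s(14, 5 + 1*(-3))) + N(-44) = (4/7)*14**2 - 44 = (4/7)*196 - 44 = 112 - 44 = 68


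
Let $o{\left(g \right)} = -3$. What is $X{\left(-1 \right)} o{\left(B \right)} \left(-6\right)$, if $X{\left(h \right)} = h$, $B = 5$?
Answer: $-18$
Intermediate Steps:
$X{\left(-1 \right)} o{\left(B \right)} \left(-6\right) = \left(-1\right) \left(-3\right) \left(-6\right) = 3 \left(-6\right) = -18$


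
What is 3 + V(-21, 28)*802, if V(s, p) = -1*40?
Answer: -32077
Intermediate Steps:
V(s, p) = -40
3 + V(-21, 28)*802 = 3 - 40*802 = 3 - 32080 = -32077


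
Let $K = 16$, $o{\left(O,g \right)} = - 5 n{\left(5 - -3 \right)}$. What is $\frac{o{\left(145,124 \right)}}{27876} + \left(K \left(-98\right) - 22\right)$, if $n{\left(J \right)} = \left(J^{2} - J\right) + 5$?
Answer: $- \frac{44323145}{27876} \approx -1590.0$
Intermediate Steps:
$n{\left(J \right)} = 5 + J^{2} - J$
$o{\left(O,g \right)} = -305$ ($o{\left(O,g \right)} = - 5 \left(5 + \left(5 - -3\right)^{2} - \left(5 - -3\right)\right) = - 5 \left(5 + \left(5 + 3\right)^{2} - \left(5 + 3\right)\right) = - 5 \left(5 + 8^{2} - 8\right) = - 5 \left(5 + 64 - 8\right) = \left(-5\right) 61 = -305$)
$\frac{o{\left(145,124 \right)}}{27876} + \left(K \left(-98\right) - 22\right) = - \frac{305}{27876} + \left(16 \left(-98\right) - 22\right) = \left(-305\right) \frac{1}{27876} - 1590 = - \frac{305}{27876} - 1590 = - \frac{44323145}{27876}$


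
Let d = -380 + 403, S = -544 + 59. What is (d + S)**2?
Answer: 213444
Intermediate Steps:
S = -485
d = 23
(d + S)**2 = (23 - 485)**2 = (-462)**2 = 213444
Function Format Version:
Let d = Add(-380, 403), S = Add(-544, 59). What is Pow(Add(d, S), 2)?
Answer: 213444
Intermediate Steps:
S = -485
d = 23
Pow(Add(d, S), 2) = Pow(Add(23, -485), 2) = Pow(-462, 2) = 213444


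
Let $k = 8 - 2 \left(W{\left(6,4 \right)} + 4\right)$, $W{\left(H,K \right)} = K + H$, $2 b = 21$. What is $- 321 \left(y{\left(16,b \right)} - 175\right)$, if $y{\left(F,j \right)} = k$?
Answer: $62595$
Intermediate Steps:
$b = \frac{21}{2}$ ($b = \frac{1}{2} \cdot 21 = \frac{21}{2} \approx 10.5$)
$W{\left(H,K \right)} = H + K$
$k = -20$ ($k = 8 - 2 \left(\left(6 + 4\right) + 4\right) = 8 - 2 \left(10 + 4\right) = 8 - 2 \cdot 14 = 8 - 28 = -20$)
$y{\left(F,j \right)} = -20$
$- 321 \left(y{\left(16,b \right)} - 175\right) = - 321 \left(-20 - 175\right) = \left(-321\right) \left(-195\right) = 62595$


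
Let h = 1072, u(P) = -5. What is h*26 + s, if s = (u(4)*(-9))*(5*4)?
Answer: 28772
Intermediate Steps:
s = 900 (s = (-5*(-9))*(5*4) = 45*20 = 900)
h*26 + s = 1072*26 + 900 = 27872 + 900 = 28772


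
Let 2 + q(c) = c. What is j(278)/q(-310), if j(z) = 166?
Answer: -83/156 ≈ -0.53205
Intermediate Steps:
q(c) = -2 + c
j(278)/q(-310) = 166/(-2 - 310) = 166/(-312) = 166*(-1/312) = -83/156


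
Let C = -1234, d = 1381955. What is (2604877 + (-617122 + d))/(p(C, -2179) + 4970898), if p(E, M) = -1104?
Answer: 1684855/2484897 ≈ 0.67804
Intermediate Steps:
(2604877 + (-617122 + d))/(p(C, -2179) + 4970898) = (2604877 + (-617122 + 1381955))/(-1104 + 4970898) = (2604877 + 764833)/4969794 = 3369710*(1/4969794) = 1684855/2484897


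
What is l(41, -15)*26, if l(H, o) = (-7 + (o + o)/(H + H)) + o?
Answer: -23842/41 ≈ -581.51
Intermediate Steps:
l(H, o) = -7 + o + o/H (l(H, o) = (-7 + (2*o)/((2*H))) + o = (-7 + (2*o)*(1/(2*H))) + o = (-7 + o/H) + o = -7 + o + o/H)
l(41, -15)*26 = (-7 - 15 - 15/41)*26 = -917/41*26 = -23842/41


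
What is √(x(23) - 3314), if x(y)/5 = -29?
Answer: I*√3459 ≈ 58.813*I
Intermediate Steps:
x(y) = -145 (x(y) = 5*(-29) = -145)
√(x(23) - 3314) = √(-145 - 3314) = √(-3459) = I*√3459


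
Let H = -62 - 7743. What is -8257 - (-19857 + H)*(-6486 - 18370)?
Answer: -687574929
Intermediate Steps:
H = -7805
-8257 - (-19857 + H)*(-6486 - 18370) = -8257 - (-19857 - 7805)*(-6486 - 18370) = -8257 - (-27662)*(-24856) = -8257 - 1*687566672 = -8257 - 687566672 = -687574929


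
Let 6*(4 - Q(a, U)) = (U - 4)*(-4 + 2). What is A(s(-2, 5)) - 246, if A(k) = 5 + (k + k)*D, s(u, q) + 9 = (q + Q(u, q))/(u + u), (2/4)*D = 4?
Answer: -1267/3 ≈ -422.33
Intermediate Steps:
D = 8 (D = 2*4 = 8)
Q(a, U) = 8/3 + U/3 (Q(a, U) = 4 - (U - 4)*(-4 + 2)/6 = 4 - (-4 + U)*(-2)/6 = 4 - (8 - 2*U)/6 = 4 + (-4/3 + U/3) = 8/3 + U/3)
s(u, q) = -9 + (8/3 + 4*q/3)/(2*u) (s(u, q) = -9 + (q + (8/3 + q/3))/(u + u) = -9 + (8/3 + 4*q/3)/((2*u)) = -9 + (8/3 + 4*q/3)*(1/(2*u)) = -9 + (8/3 + 4*q/3)/(2*u))
A(k) = 5 + 16*k (A(k) = 5 + (k + k)*8 = 5 + (2*k)*8 = 5 + 16*k)
A(s(-2, 5)) - 246 = (5 + 16*((⅓)*(4 - 27*(-2) + 2*5)/(-2))) - 246 = (5 + 16*((⅓)*(-½)*(4 + 54 + 10))) - 246 = (5 + 16*((⅓)*(-½)*68)) - 246 = (5 + 16*(-34/3)) - 246 = (5 - 544/3) - 246 = -529/3 - 246 = -1267/3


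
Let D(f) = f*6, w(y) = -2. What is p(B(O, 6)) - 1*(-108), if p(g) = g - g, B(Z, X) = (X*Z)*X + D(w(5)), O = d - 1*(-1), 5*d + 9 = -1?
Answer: 108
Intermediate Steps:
d = -2 (d = -9/5 + (⅕)*(-1) = -9/5 - ⅕ = -2)
O = -1 (O = -2 - 1*(-1) = -2 + 1 = -1)
D(f) = 6*f
B(Z, X) = -12 + Z*X² (B(Z, X) = (X*Z)*X + 6*(-2) = Z*X² - 12 = -12 + Z*X²)
p(g) = 0
p(B(O, 6)) - 1*(-108) = 0 - 1*(-108) = 0 + 108 = 108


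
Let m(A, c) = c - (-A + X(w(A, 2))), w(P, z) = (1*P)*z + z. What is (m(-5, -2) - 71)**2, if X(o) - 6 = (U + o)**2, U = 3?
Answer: 11881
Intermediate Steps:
w(P, z) = z + P*z (w(P, z) = P*z + z = z + P*z)
X(o) = 6 + (3 + o)**2
m(A, c) = -6 + A + c - (5 + 2*A)**2 (m(A, c) = c - (-A + (6 + (3 + 2*(1 + A))**2)) = c - (-A + (6 + (3 + (2 + 2*A))**2)) = c - (-A + (6 + (5 + 2*A)**2)) = c - (6 + (5 + 2*A)**2 - A) = c + (-6 + A - (5 + 2*A)**2) = -6 + A + c - (5 + 2*A)**2)
(m(-5, -2) - 71)**2 = ((-6 - 5 - 2 - (5 + 2*(-5))**2) - 71)**2 = ((-6 - 5 - 2 - (5 - 10)**2) - 71)**2 = ((-6 - 5 - 2 - 1*(-5)**2) - 71)**2 = ((-6 - 5 - 2 - 1*25) - 71)**2 = ((-6 - 5 - 2 - 25) - 71)**2 = (-38 - 71)**2 = (-109)**2 = 11881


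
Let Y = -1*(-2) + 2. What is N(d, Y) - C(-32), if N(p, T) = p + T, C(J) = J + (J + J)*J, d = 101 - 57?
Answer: -1968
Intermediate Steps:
d = 44
C(J) = J + 2*J² (C(J) = J + (2*J)*J = J + 2*J²)
Y = 4 (Y = 2 + 2 = 4)
N(p, T) = T + p
N(d, Y) - C(-32) = (4 + 44) - (-32)*(1 + 2*(-32)) = 48 - (-32)*(1 - 64) = 48 - (-32)*(-63) = 48 - 1*2016 = 48 - 2016 = -1968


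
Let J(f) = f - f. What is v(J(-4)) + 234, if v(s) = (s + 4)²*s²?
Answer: 234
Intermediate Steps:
J(f) = 0
v(s) = s²*(4 + s)² (v(s) = (4 + s)²*s² = s²*(4 + s)²)
v(J(-4)) + 234 = 0²*(4 + 0)² + 234 = 0*4² + 234 = 0*16 + 234 = 0 + 234 = 234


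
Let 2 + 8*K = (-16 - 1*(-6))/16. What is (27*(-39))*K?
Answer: 22113/64 ≈ 345.52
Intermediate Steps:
K = -21/64 (K = -1/4 + ((-16 - 1*(-6))/16)/8 = -1/4 + ((-16 + 6)*(1/16))/8 = -1/4 + (-10*1/16)/8 = -1/4 + (1/8)*(-5/8) = -1/4 - 5/64 = -21/64 ≈ -0.32813)
(27*(-39))*K = (27*(-39))*(-21/64) = -1053*(-21/64) = 22113/64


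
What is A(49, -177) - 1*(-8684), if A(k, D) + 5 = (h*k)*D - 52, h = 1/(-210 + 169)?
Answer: 362380/41 ≈ 8838.5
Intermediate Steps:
h = -1/41 (h = 1/(-41) = -1/41 ≈ -0.024390)
A(k, D) = -57 - D*k/41 (A(k, D) = -5 + ((-k/41)*D - 52) = -5 + (-D*k/41 - 52) = -5 + (-52 - D*k/41) = -57 - D*k/41)
A(49, -177) - 1*(-8684) = (-57 - 1/41*(-177)*49) - 1*(-8684) = (-57 + 8673/41) + 8684 = 6336/41 + 8684 = 362380/41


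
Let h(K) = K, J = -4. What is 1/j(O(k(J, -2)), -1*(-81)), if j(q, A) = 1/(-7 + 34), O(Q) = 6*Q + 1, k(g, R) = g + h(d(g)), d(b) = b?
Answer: 27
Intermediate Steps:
k(g, R) = 2*g (k(g, R) = g + g = 2*g)
O(Q) = 1 + 6*Q
j(q, A) = 1/27
1/j(O(k(J, -2)), -1*(-81)) = 1/(1/27) = 27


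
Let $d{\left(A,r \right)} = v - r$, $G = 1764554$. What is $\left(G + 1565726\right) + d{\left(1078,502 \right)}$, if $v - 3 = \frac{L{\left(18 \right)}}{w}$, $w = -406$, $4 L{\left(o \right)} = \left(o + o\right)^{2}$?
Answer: $\frac{675945381}{203} \approx 3.3298 \cdot 10^{6}$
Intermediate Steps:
$L{\left(o \right)} = o^{2}$ ($L{\left(o \right)} = \frac{\left(o + o\right)^{2}}{4} = \frac{\left(2 o\right)^{2}}{4} = \frac{4 o^{2}}{4} = o^{2}$)
$v = \frac{447}{203}$ ($v = 3 + \frac{18^{2}}{-406} = 3 + 324 \left(- \frac{1}{406}\right) = 3 - \frac{162}{203} = \frac{447}{203} \approx 2.202$)
$d{\left(A,r \right)} = \frac{447}{203} - r$
$\left(G + 1565726\right) + d{\left(1078,502 \right)} = \left(1764554 + 1565726\right) + \left(\frac{447}{203} - 502\right) = 3330280 + \left(\frac{447}{203} - 502\right) = 3330280 - \frac{101459}{203} = \frac{675945381}{203}$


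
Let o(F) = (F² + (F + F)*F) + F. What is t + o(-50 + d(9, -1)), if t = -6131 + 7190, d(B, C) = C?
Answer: 8811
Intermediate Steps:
t = 1059
o(F) = F + 3*F² (o(F) = (F² + (2*F)*F) + F = (F² + 2*F²) + F = 3*F² + F = F + 3*F²)
t + o(-50 + d(9, -1)) = 1059 + (-50 - 1)*(1 + 3*(-50 - 1)) = 1059 - 51*(1 + 3*(-51)) = 1059 - 51*(1 - 153) = 1059 - 51*(-152) = 1059 + 7752 = 8811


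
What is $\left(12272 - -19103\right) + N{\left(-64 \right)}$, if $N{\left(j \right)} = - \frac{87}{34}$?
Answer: $\frac{1066663}{34} \approx 31372.0$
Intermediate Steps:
$N{\left(j \right)} = - \frac{87}{34}$ ($N{\left(j \right)} = \left(-87\right) \frac{1}{34} = - \frac{87}{34}$)
$\left(12272 - -19103\right) + N{\left(-64 \right)} = \left(12272 - -19103\right) - \frac{87}{34} = \left(12272 + 19103\right) - \frac{87}{34} = 31375 - \frac{87}{34} = \frac{1066663}{34}$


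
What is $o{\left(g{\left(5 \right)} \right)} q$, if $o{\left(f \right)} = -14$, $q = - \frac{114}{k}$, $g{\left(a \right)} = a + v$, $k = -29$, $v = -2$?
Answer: $- \frac{1596}{29} \approx -55.034$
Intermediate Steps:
$g{\left(a \right)} = -2 + a$ ($g{\left(a \right)} = a - 2 = -2 + a$)
$q = \frac{114}{29}$ ($q = - \frac{114}{-29} = \left(-114\right) \left(- \frac{1}{29}\right) = \frac{114}{29} \approx 3.931$)
$o{\left(g{\left(5 \right)} \right)} q = \left(-14\right) \frac{114}{29} = - \frac{1596}{29}$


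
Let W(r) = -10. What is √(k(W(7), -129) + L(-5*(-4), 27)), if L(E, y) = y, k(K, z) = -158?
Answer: I*√131 ≈ 11.446*I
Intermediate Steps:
√(k(W(7), -129) + L(-5*(-4), 27)) = √(-158 + 27) = √(-131) = I*√131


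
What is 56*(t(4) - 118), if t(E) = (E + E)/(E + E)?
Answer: -6552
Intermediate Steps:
t(E) = 1 (t(E) = (2*E)/((2*E)) = (2*E)*(1/(2*E)) = 1)
56*(t(4) - 118) = 56*(1 - 118) = 56*(-117) = -6552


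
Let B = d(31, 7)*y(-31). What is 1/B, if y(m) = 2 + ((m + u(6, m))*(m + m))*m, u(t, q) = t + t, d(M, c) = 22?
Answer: -1/803352 ≈ -1.2448e-6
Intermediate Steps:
u(t, q) = 2*t
y(m) = 2 + 2*m²*(12 + m) (y(m) = 2 + ((m + 2*6)*(m + m))*m = 2 + ((m + 12)*(2*m))*m = 2 + ((12 + m)*(2*m))*m = 2 + (2*m*(12 + m))*m = 2 + 2*m²*(12 + m))
B = -803352 (B = 22*(2 + 2*(-31)³ + 24*(-31)²) = 22*(2 + 2*(-29791) + 24*961) = 22*(2 - 59582 + 23064) = 22*(-36516) = -803352)
1/B = 1/(-803352) = -1/803352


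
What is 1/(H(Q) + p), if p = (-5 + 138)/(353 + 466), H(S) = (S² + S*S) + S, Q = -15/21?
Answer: 5733/2686 ≈ 2.1344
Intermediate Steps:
Q = -5/7 (Q = -15*1/21 = -5/7 ≈ -0.71429)
H(S) = S + 2*S² (H(S) = (S² + S²) + S = 2*S² + S = S + 2*S²)
p = 19/117 (p = 133/819 = 133*(1/819) = 19/117 ≈ 0.16239)
1/(H(Q) + p) = 1/(-5*(1 + 2*(-5/7))/7 + 19/117) = 1/(-5*(1 - 10/7)/7 + 19/117) = 1/(-5/7*(-3/7) + 19/117) = 1/(15/49 + 19/117) = 1/(2686/5733) = 5733/2686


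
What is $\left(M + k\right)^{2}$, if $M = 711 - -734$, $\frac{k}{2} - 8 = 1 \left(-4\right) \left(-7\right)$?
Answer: $2301289$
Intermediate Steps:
$k = 72$ ($k = 16 + 2 \cdot 1 \left(-4\right) \left(-7\right) = 16 + 2 \left(\left(-4\right) \left(-7\right)\right) = 16 + 2 \cdot 28 = 16 + 56 = 72$)
$M = 1445$ ($M = 711 + 734 = 1445$)
$\left(M + k\right)^{2} = \left(1445 + 72\right)^{2} = 1517^{2} = 2301289$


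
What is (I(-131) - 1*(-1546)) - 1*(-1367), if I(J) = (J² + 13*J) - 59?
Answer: 18312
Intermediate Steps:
I(J) = -59 + J² + 13*J
(I(-131) - 1*(-1546)) - 1*(-1367) = ((-59 + (-131)² + 13*(-131)) - 1*(-1546)) - 1*(-1367) = ((-59 + 17161 - 1703) + 1546) + 1367 = (15399 + 1546) + 1367 = 16945 + 1367 = 18312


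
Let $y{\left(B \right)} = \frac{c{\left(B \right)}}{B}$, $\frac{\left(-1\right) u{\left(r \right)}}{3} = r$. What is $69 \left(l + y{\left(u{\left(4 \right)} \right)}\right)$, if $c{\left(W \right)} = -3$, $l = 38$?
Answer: $\frac{10557}{4} \approx 2639.3$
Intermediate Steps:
$u{\left(r \right)} = - 3 r$
$y{\left(B \right)} = - \frac{3}{B}$
$69 \left(l + y{\left(u{\left(4 \right)} \right)}\right) = 69 \left(38 - \frac{3}{\left(-3\right) 4}\right) = 69 \left(38 - \frac{3}{-12}\right) = 69 \left(38 - - \frac{1}{4}\right) = 69 \left(38 + \frac{1}{4}\right) = 69 \cdot \frac{153}{4} = \frac{10557}{4}$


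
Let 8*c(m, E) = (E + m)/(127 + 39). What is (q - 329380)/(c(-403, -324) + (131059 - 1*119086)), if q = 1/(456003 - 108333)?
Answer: -76038321613736/2763875154195 ≈ -27.511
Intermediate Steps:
c(m, E) = E/1328 + m/1328 (c(m, E) = ((E + m)/(127 + 39))/8 = ((E + m)/166)/8 = ((E + m)*(1/166))/8 = (E/166 + m/166)/8 = E/1328 + m/1328)
q = 1/347670 ≈ 2.8763e-6
(q - 329380)/(c(-403, -324) + (131059 - 1*119086)) = (1/347670 - 329380)/(((1/1328)*(-324) + (1/1328)*(-403)) + (131059 - 1*119086)) = -114515544599/(347670*((-81/332 - 403/1328) + (131059 - 119086))) = -114515544599/(347670*(-727/1328 + 11973)) = -114515544599/(347670*15899417/1328) = -114515544599/347670*1328/15899417 = -76038321613736/2763875154195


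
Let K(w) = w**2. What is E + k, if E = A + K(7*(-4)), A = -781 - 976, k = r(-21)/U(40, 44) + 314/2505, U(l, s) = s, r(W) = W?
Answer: -107282849/110220 ≈ -973.35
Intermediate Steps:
k = -38789/110220 (k = -21/44 + 314/2505 = -38789/110220 ≈ -0.35192)
A = -1757
E = -973 (E = -1757 + (7*(-4))**2 = -1757 + (-28)**2 = -1757 + 784 = -973)
E + k = -973 - 38789/110220 = -107282849/110220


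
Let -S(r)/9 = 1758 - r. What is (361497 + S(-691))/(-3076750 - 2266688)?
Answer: -56576/890573 ≈ -0.063528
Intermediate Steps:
S(r) = -15822 + 9*r (S(r) = -9*(1758 - r) = -15822 + 9*r)
(361497 + S(-691))/(-3076750 - 2266688) = (361497 + (-15822 + 9*(-691)))/(-3076750 - 2266688) = (361497 + (-15822 - 6219))/(-5343438) = (361497 - 22041)*(-1/5343438) = 339456*(-1/5343438) = -56576/890573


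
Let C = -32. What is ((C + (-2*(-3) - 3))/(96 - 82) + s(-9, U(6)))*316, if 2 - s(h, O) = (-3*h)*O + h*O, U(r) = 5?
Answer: -199238/7 ≈ -28463.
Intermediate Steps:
s(h, O) = 2 + 2*O*h (s(h, O) = 2 - ((-3*h)*O + h*O) = 2 - (-3*O*h + O*h) = 2 - (-2)*O*h = 2 + 2*O*h)
((C + (-2*(-3) - 3))/(96 - 82) + s(-9, U(6)))*316 = ((-32 + (-2*(-3) - 3))/(96 - 82) + (2 + 2*5*(-9)))*316 = ((-32 + (6 - 3))/14 + (2 - 90))*316 = ((-32 + 3)*(1/14) - 88)*316 = (-29*1/14 - 88)*316 = (-29/14 - 88)*316 = -1261/14*316 = -199238/7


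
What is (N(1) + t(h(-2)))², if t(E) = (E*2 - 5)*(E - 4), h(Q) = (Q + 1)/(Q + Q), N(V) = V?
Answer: 20449/64 ≈ 319.52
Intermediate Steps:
h(Q) = (1 + Q)/(2*Q) (h(Q) = (1 + Q)/((2*Q)) = (1 + Q)*(1/(2*Q)) = (1 + Q)/(2*Q))
t(E) = (-5 + 2*E)*(-4 + E) (t(E) = (2*E - 5)*(-4 + E) = (-5 + 2*E)*(-4 + E))
(N(1) + t(h(-2)))² = (1 + (20 - 13*(1 - 2)/(2*(-2)) + 2*((½)*(1 - 2)/(-2))²))² = (1 + (20 - 13*(-1)*(-1)/(2*2) + 2*((½)*(-½)*(-1))²))² = (1 + (20 - 13*¼ + 2*(¼)²))² = (1 + (20 - 13/4 + 2*(1/16)))² = (1 + (20 - 13/4 + ⅛))² = (1 + 135/8)² = (143/8)² = 20449/64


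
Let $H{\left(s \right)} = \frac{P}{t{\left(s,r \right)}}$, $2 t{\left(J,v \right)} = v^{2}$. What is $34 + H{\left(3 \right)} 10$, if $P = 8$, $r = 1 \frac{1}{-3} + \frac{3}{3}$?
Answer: $394$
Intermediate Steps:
$r = \frac{2}{3}$ ($r = 1 \left(- \frac{1}{3}\right) + 3 \cdot \frac{1}{3} = - \frac{1}{3} + 1 = \frac{2}{3} \approx 0.66667$)
$t{\left(J,v \right)} = \frac{v^{2}}{2}$
$H{\left(s \right)} = 36$ ($H{\left(s \right)} = \frac{8}{\frac{1}{2} \left(\frac{2}{3}\right)^{2}} = \frac{8}{\frac{1}{2} \cdot \frac{4}{9}} = \frac{8}{\frac{2}{9}} = 8 \cdot \frac{9}{2} = 36$)
$34 + H{\left(3 \right)} 10 = 34 + 36 \cdot 10 = 34 + 360 = 394$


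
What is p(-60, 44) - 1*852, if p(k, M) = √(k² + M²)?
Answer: -852 + 4*√346 ≈ -777.60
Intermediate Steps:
p(k, M) = √(M² + k²)
p(-60, 44) - 1*852 = √(44² + (-60)²) - 1*852 = √(1936 + 3600) - 852 = √5536 - 852 = 4*√346 - 852 = -852 + 4*√346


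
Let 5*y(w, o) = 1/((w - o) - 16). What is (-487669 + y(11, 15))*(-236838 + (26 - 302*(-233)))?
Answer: 4058527801923/50 ≈ 8.1171e+10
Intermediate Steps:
y(w, o) = 1/(5*(-16 + w - o)) (y(w, o) = 1/(5*((w - o) - 16)) = 1/(5*(-16 + w - o)))
(-487669 + y(11, 15))*(-236838 + (26 - 302*(-233))) = (-487669 + 1/(5*(-16 + 11 - 1*15)))*(-236838 + (26 - 302*(-233))) = (-487669 + 1/(5*(-16 + 11 - 15)))*(-236838 + (26 + 70366)) = (-487669 + (⅕)/(-20))*(-236838 + 70392) = (-487669 + (⅕)*(-1/20))*(-166446) = (-487669 - 1/100)*(-166446) = -48766901/100*(-166446) = 4058527801923/50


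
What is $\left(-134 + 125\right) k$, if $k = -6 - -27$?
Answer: $-189$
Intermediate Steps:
$k = 21$ ($k = -6 + 27 = 21$)
$\left(-134 + 125\right) k = \left(-134 + 125\right) 21 = \left(-9\right) 21 = -189$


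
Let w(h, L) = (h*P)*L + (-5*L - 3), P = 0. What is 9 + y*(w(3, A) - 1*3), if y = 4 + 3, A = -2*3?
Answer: 177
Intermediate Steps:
A = -6
y = 7
w(h, L) = -3 - 5*L (w(h, L) = (h*0)*L + (-5*L - 3) = 0*L + (-3 - 5*L) = 0 + (-3 - 5*L) = -3 - 5*L)
9 + y*(w(3, A) - 1*3) = 9 + 7*((-3 - 5*(-6)) - 1*3) = 9 + 7*((-3 + 30) - 3) = 9 + 7*(27 - 3) = 9 + 7*24 = 9 + 168 = 177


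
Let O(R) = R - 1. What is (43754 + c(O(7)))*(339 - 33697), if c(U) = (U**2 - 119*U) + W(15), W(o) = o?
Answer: -1437429578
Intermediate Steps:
O(R) = -1 + R
c(U) = 15 + U**2 - 119*U (c(U) = (U**2 - 119*U) + 15 = 15 + U**2 - 119*U)
(43754 + c(O(7)))*(339 - 33697) = (43754 + (15 + (-1 + 7)**2 - 119*(-1 + 7)))*(339 - 33697) = (43754 + (15 + 6**2 - 119*6))*(-33358) = (43754 + (15 + 36 - 714))*(-33358) = (43754 - 663)*(-33358) = 43091*(-33358) = -1437429578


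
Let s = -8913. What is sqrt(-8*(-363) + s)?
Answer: I*sqrt(6009) ≈ 77.518*I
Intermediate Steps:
sqrt(-8*(-363) + s) = sqrt(-8*(-363) - 8913) = sqrt(2904 - 8913) = sqrt(-6009) = I*sqrt(6009)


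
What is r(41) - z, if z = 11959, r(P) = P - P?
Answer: -11959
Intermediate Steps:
r(P) = 0
r(41) - z = 0 - 1*11959 = 0 - 11959 = -11959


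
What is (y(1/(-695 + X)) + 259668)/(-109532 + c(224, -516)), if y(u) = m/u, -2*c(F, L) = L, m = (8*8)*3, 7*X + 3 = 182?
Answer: -458982/382459 ≈ -1.2001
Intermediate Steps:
X = 179/7 (X = -3/7 + (1/7)*182 = -3/7 + 26 = 179/7 ≈ 25.571)
m = 192 (m = 64*3 = 192)
c(F, L) = -L/2
y(u) = 192/u
(y(1/(-695 + X)) + 259668)/(-109532 + c(224, -516)) = (192/(1/(-695 + 179/7)) + 259668)/(-109532 - 1/2*(-516)) = (192/(1/(-4686/7)) + 259668)/(-109532 + 258) = (192/(-7/4686) + 259668)/(-109274) = (192*(-4686/7) + 259668)*(-1/109274) = (-899712/7 + 259668)*(-1/109274) = (917964/7)*(-1/109274) = -458982/382459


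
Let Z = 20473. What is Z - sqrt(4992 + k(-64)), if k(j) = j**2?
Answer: 20473 - 8*sqrt(142) ≈ 20378.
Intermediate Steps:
Z - sqrt(4992 + k(-64)) = 20473 - sqrt(4992 + (-64)**2) = 20473 - sqrt(4992 + 4096) = 20473 - sqrt(9088) = 20473 - 8*sqrt(142)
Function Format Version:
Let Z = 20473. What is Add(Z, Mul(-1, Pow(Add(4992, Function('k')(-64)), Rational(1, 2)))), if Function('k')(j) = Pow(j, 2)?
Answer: Add(20473, Mul(-8, Pow(142, Rational(1, 2)))) ≈ 20378.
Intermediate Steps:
Add(Z, Mul(-1, Pow(Add(4992, Function('k')(-64)), Rational(1, 2)))) = Add(20473, Mul(-1, Pow(Add(4992, Pow(-64, 2)), Rational(1, 2)))) = Add(20473, Mul(-1, Pow(Add(4992, 4096), Rational(1, 2)))) = Add(20473, Mul(-1, Pow(9088, Rational(1, 2)))) = Add(20473, Mul(-1, Mul(8, Pow(142, Rational(1, 2))))) = Add(20473, Mul(-8, Pow(142, Rational(1, 2))))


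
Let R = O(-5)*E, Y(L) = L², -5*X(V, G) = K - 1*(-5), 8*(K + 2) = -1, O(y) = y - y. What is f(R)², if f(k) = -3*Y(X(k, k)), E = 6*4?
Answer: 2518569/2560000 ≈ 0.98382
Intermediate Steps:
O(y) = 0
K = -17/8 (K = -2 + (⅛)*(-1) = -2 - ⅛ = -17/8 ≈ -2.1250)
E = 24
X(V, G) = -23/40 (X(V, G) = -(-17/8 - 1*(-5))/5 = -(-17/8 + 5)/5 = -⅕*23/8 = -23/40)
R = 0 (R = 0*24 = 0)
f(k) = -1587/1600 (f(k) = -3*(-23/40)² = -3*529/1600 = -1587/1600)
f(R)² = (-1587/1600)² = 2518569/2560000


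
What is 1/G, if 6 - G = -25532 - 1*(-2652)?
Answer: 1/22886 ≈ 4.3695e-5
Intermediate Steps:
G = 22886 (G = 6 - (-25532 - 1*(-2652)) = 6 - (-25532 + 2652) = 6 - 1*(-22880) = 6 + 22880 = 22886)
1/G = 1/22886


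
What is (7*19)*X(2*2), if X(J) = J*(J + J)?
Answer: 4256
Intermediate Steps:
X(J) = 2*J**2 (X(J) = J*(2*J) = 2*J**2)
(7*19)*X(2*2) = (7*19)*(2*(2*2)**2) = 133*(2*4**2) = 133*(2*16) = 133*32 = 4256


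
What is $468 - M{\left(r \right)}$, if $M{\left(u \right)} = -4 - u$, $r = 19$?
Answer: $491$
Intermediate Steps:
$468 - M{\left(r \right)} = 468 - \left(-4 - 19\right) = 468 - -23 = 468 + 23 = 491$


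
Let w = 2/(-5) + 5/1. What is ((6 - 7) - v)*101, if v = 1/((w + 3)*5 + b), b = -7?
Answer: -3232/31 ≈ -104.26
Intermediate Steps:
w = 23/5 (w = 2*(-⅕) + 5*1 = -⅖ + 5 = 23/5 ≈ 4.6000)
v = 1/31 (v = 1/((23/5 + 3)*5 - 7) = 1/((38/5)*5 - 7) = 1/(38 - 7) = 1/31 ≈ 0.032258)
((6 - 7) - v)*101 = ((6 - 7) - 1*1/31)*101 = (-1 - 1/31)*101 = -32/31*101 = -3232/31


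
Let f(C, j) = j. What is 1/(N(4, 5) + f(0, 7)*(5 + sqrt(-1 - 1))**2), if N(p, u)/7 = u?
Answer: -I/(-196*I + 70*sqrt(2)) ≈ 0.004065 - 0.0020532*I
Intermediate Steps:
N(p, u) = 7*u
1/(N(4, 5) + f(0, 7)*(5 + sqrt(-1 - 1))**2) = 1/(7*5 + 7*(5 + sqrt(-1 - 1))**2) = 1/(35 + 7*(5 + sqrt(-2))**2) = 1/(35 + 7*(5 + I*sqrt(2))**2)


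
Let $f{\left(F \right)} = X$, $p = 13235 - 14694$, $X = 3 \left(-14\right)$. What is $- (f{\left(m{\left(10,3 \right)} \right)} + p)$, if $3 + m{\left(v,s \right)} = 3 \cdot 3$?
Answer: $1501$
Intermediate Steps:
$m{\left(v,s \right)} = 6$ ($m{\left(v,s \right)} = -3 + 3 \cdot 3 = -3 + 9 = 6$)
$X = -42$
$p = -1459$ ($p = 13235 - 14694 = -1459$)
$f{\left(F \right)} = -42$
$- (f{\left(m{\left(10,3 \right)} \right)} + p) = - (-42 - 1459) = \left(-1\right) \left(-1501\right) = 1501$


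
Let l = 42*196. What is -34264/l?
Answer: -4283/1029 ≈ -4.1623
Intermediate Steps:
l = 8232
-34264/l = -34264/8232 = -34264*1/8232 = -4283/1029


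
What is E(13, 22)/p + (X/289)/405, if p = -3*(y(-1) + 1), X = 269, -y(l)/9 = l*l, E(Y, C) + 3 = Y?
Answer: 196151/468180 ≈ 0.41896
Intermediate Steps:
E(Y, C) = -3 + Y
y(l) = -9*l**2 (y(l) = -9*l*l = -9*l**2)
p = 24 (p = -3*(-9*(-1)**2 + 1) = -3*(-9*1 + 1) = -3*(-9 + 1) = -3*(-8) = 24)
E(13, 22)/p + (X/289)/405 = (-3 + 13)/24 + (269/289)/405 = 10*(1/24) + (269*(1/289))*(1/405) = 5/12 + (269/289)*(1/405) = 5/12 + 269/117045 = 196151/468180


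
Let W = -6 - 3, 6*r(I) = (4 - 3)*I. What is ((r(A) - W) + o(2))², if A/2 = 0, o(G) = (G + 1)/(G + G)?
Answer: 1521/16 ≈ 95.063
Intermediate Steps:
o(G) = (1 + G)/(2*G) (o(G) = (1 + G)/((2*G)) = (1 + G)*(1/(2*G)) = (1 + G)/(2*G))
A = 0 (A = 2*0 = 0)
r(I) = I/6 (r(I) = ((4 - 3)*I)/6 = (1*I)/6 = I/6)
W = -9
((r(A) - W) + o(2))² = (((⅙)*0 - 1*(-9)) + (½)*(1 + 2)/2)² = ((0 + 9) + (½)*(½)*3)² = (9 + ¾)² = (39/4)² = 1521/16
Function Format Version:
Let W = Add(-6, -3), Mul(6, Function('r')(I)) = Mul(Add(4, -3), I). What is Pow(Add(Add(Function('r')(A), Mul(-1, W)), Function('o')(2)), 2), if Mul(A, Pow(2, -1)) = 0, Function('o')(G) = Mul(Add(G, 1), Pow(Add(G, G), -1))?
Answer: Rational(1521, 16) ≈ 95.063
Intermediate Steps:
Function('o')(G) = Mul(Rational(1, 2), Pow(G, -1), Add(1, G)) (Function('o')(G) = Mul(Add(1, G), Pow(Mul(2, G), -1)) = Mul(Add(1, G), Mul(Rational(1, 2), Pow(G, -1))) = Mul(Rational(1, 2), Pow(G, -1), Add(1, G)))
A = 0 (A = Mul(2, 0) = 0)
Function('r')(I) = Mul(Rational(1, 6), I) (Function('r')(I) = Mul(Rational(1, 6), Mul(Add(4, -3), I)) = Mul(Rational(1, 6), Mul(1, I)) = Mul(Rational(1, 6), I))
W = -9
Pow(Add(Add(Function('r')(A), Mul(-1, W)), Function('o')(2)), 2) = Pow(Add(Add(Mul(Rational(1, 6), 0), Mul(-1, -9)), Mul(Rational(1, 2), Pow(2, -1), Add(1, 2))), 2) = Pow(Add(Add(0, 9), Mul(Rational(1, 2), Rational(1, 2), 3)), 2) = Pow(Add(9, Rational(3, 4)), 2) = Pow(Rational(39, 4), 2) = Rational(1521, 16)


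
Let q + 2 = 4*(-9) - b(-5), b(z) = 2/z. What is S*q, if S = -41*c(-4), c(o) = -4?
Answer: -30832/5 ≈ -6166.4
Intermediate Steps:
q = -188/5 (q = -2 + (4*(-9) - 2/(-5)) = -2 + (-36 - 2*(-1)/5) = -2 + (-36 - 1*(-2/5)) = -2 + (-36 + 2/5) = -2 - 178/5 = -188/5 ≈ -37.600)
S = 164 (S = -41*(-4) = 164)
S*q = 164*(-188/5) = -30832/5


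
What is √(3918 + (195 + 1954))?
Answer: √6067 ≈ 77.891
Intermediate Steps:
√(3918 + (195 + 1954)) = √(3918 + 2149) = √6067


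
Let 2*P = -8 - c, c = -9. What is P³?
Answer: ⅛ ≈ 0.12500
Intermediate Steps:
P = ½ (P = (-8 - 1*(-9))/2 = (-8 + 9)/2 = (½)*1 = ½ ≈ 0.50000)
P³ = (½)³ = ⅛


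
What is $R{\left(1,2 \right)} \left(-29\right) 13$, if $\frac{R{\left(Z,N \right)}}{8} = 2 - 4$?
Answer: $6032$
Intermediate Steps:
$R{\left(Z,N \right)} = -16$ ($R{\left(Z,N \right)} = 8 \left(2 - 4\right) = 8 \left(-2\right) = -16$)
$R{\left(1,2 \right)} \left(-29\right) 13 = \left(-16\right) \left(-29\right) 13 = 464 \cdot 13 = 6032$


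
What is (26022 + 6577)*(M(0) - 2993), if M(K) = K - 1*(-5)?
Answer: -97405812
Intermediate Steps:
M(K) = 5 + K (M(K) = K + 5 = 5 + K)
(26022 + 6577)*(M(0) - 2993) = (26022 + 6577)*((5 + 0) - 2993) = 32599*(5 - 2993) = 32599*(-2988) = -97405812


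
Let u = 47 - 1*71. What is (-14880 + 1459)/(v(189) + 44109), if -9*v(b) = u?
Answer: -40263/132335 ≈ -0.30425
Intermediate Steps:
u = -24 (u = 47 - 71 = -24)
v(b) = 8/3 (v(b) = -⅑*(-24) = 8/3)
(-14880 + 1459)/(v(189) + 44109) = (-14880 + 1459)/(8/3 + 44109) = -13421/132335/3 = -13421*3/132335 = -40263/132335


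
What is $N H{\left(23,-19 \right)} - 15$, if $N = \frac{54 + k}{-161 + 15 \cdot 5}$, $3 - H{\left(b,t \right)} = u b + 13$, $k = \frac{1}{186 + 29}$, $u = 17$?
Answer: $\frac{4378661}{18490} \approx 236.81$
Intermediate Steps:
$k = \frac{1}{215} \approx 0.0046512$
$H{\left(b,t \right)} = -10 - 17 b$ ($H{\left(b,t \right)} = 3 - \left(17 b + 13\right) = 3 - \left(13 + 17 b\right) = -10 - 17 b$)
$N = - \frac{11611}{18490}$ ($N = \frac{54 + \frac{1}{215}}{-161 + 15 \cdot 5} = \frac{11611}{215 \left(-161 + 75\right)} = \frac{11611}{215 \left(-86\right)} = \frac{11611}{215} \left(- \frac{1}{86}\right) = - \frac{11611}{18490} \approx -0.62796$)
$N H{\left(23,-19 \right)} - 15 = - \frac{11611 \left(-10 - 391\right)}{18490} - 15 = \left(- \frac{11611}{18490}\right) \left(-401\right) - 15 = \frac{4656011}{18490} - 15 = \frac{4378661}{18490}$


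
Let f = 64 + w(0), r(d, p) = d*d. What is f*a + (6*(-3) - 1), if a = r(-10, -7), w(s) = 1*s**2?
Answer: 6381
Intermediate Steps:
w(s) = s**2
r(d, p) = d**2
a = 100 (a = (-10)**2 = 100)
f = 64 (f = 64 + 0**2 = 64 + 0 = 64)
f*a + (6*(-3) - 1) = 64*100 + (6*(-3) - 1) = 6400 + (-18 - 1) = 6400 - 19 = 6381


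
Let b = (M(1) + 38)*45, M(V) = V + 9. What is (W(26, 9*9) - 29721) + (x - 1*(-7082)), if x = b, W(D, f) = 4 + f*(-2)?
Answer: -20637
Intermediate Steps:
M(V) = 9 + V
b = 2160 (b = ((9 + 1) + 38)*45 = (10 + 38)*45 = 48*45 = 2160)
W(D, f) = 4 - 2*f
x = 2160
(W(26, 9*9) - 29721) + (x - 1*(-7082)) = ((4 - 18*9) - 29721) + (2160 - 1*(-7082)) = ((4 - 2*81) - 29721) + (2160 + 7082) = ((4 - 162) - 29721) + 9242 = (-158 - 29721) + 9242 = -29879 + 9242 = -20637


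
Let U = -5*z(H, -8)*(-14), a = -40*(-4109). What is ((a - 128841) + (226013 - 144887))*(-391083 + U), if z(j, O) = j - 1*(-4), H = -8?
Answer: -45650537135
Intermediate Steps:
z(j, O) = 4 + j (z(j, O) = j + 4 = 4 + j)
a = 164360
U = -280 (U = -5*(4 - 8)*(-14) = -5*(-4)*(-14) = 20*(-14) = -280)
((a - 128841) + (226013 - 144887))*(-391083 + U) = ((164360 - 128841) + (226013 - 144887))*(-391083 - 280) = (35519 + 81126)*(-391363) = 116645*(-391363) = -45650537135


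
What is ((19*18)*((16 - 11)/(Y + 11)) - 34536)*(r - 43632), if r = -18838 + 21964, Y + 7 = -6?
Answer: 1433547846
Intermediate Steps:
Y = -13 (Y = -7 - 6 = -13)
r = 3126
((19*18)*((16 - 11)/(Y + 11)) - 34536)*(r - 43632) = ((19*18)*((16 - 11)/(-13 + 11)) - 34536)*(3126 - 43632) = (342*(5/(-2)) - 34536)*(-40506) = (342*(5*(-1/2)) - 34536)*(-40506) = (342*(-5/2) - 34536)*(-40506) = (-855 - 34536)*(-40506) = -35391*(-40506) = 1433547846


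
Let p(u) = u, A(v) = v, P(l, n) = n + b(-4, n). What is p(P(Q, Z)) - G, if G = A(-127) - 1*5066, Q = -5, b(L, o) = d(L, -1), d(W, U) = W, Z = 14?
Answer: 5203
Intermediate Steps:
b(L, o) = L
P(l, n) = -4 + n (P(l, n) = n - 4 = -4 + n)
G = -5193 (G = -127 - 1*5066 = -127 - 5066 = -5193)
p(P(Q, Z)) - G = (-4 + 14) - 1*(-5193) = 10 + 5193 = 5203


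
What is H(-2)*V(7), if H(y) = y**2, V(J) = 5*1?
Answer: 20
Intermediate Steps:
V(J) = 5
H(-2)*V(7) = (-2)**2*5 = 4*5 = 20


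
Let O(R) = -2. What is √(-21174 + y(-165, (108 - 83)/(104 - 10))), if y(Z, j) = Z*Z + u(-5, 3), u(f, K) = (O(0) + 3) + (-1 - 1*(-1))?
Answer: 2*√1513 ≈ 77.795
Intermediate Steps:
u(f, K) = 1 (u(f, K) = (-2 + 3) + (-1 - 1*(-1)) = 1 + (-1 + 1) = 1 + 0 = 1)
y(Z, j) = 1 + Z² (y(Z, j) = Z*Z + 1 = Z² + 1 = 1 + Z²)
√(-21174 + y(-165, (108 - 83)/(104 - 10))) = √(-21174 + (1 + (-165)²)) = √(-21174 + (1 + 27225)) = √(-21174 + 27226) = √6052 = 2*√1513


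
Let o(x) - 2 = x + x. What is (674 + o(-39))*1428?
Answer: 853944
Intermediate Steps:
o(x) = 2 + 2*x (o(x) = 2 + (x + x) = 2 + 2*x)
(674 + o(-39))*1428 = (674 + (2 + 2*(-39)))*1428 = (674 + (2 - 78))*1428 = (674 - 76)*1428 = 598*1428 = 853944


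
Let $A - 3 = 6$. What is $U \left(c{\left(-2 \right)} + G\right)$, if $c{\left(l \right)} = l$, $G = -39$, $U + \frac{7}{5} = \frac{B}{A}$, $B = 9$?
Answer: $\frac{82}{5} \approx 16.4$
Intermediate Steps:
$A = 9$ ($A = 3 + 6 = 9$)
$U = - \frac{2}{5}$ ($U = - \frac{7}{5} + \frac{9}{9} = - \frac{7}{5} + 9 \cdot \frac{1}{9} = - \frac{7}{5} + 1 = - \frac{2}{5} \approx -0.4$)
$U \left(c{\left(-2 \right)} + G\right) = - \frac{2 \left(-2 - 39\right)}{5} = \left(- \frac{2}{5}\right) \left(-41\right) = \frac{82}{5}$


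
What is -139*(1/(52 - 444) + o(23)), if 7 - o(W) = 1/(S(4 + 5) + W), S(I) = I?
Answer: -1518297/1568 ≈ -968.30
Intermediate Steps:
o(W) = 7 - 1/(9 + W) (o(W) = 7 - 1/((4 + 5) + W) = 7 - 1/(9 + W))
-139*(1/(52 - 444) + o(23)) = -139*(1/(52 - 444) + (62 + 7*23)/(9 + 23)) = -139*(1/(-392) + (62 + 161)/32) = -139*(-1/392 + (1/32)*223) = -139*(-1/392 + 223/32) = -139*10923/1568 = -1518297/1568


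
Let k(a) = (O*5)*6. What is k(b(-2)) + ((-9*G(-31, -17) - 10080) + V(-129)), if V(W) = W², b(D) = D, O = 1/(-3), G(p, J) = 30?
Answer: 6281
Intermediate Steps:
O = -⅓ ≈ -0.33333
k(a) = -10 (k(a) = -⅓*5*6 = -5/3*6 = -10)
k(b(-2)) + ((-9*G(-31, -17) - 10080) + V(-129)) = -10 + ((-9*30 - 10080) + (-129)²) = -10 + ((-270 - 10080) + 16641) = -10 + (-10350 + 16641) = -10 + 6291 = 6281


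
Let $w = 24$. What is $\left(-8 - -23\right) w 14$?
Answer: $5040$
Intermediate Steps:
$\left(-8 - -23\right) w 14 = \left(-8 - -23\right) 24 \cdot 14 = \left(-8 + 23\right) 24 \cdot 14 = 15 \cdot 24 \cdot 14 = 360 \cdot 14 = 5040$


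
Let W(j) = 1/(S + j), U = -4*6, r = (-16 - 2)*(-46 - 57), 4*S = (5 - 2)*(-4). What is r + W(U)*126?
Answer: 5548/3 ≈ 1849.3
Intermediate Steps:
S = -3 (S = ((5 - 2)*(-4))/4 = (3*(-4))/4 = (1/4)*(-12) = -3)
r = 1854 (r = -18*(-103) = 1854)
U = -24
W(j) = 1/(-3 + j)
r + W(U)*126 = 1854 + 126/(-3 - 24) = 1854 + 126/(-27) = 1854 - 1/27*126 = 1854 - 14/3 = 5548/3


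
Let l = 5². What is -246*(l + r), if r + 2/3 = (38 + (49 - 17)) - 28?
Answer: -16318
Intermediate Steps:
l = 25
r = 124/3 (r = -⅔ + ((38 + (49 - 17)) - 28) = -⅔ + ((38 + 32) - 28) = -⅔ + (70 - 28) = -⅔ + 42 = 124/3 ≈ 41.333)
-246*(l + r) = -246*(25 + 124/3) = -246*199/3 = -16318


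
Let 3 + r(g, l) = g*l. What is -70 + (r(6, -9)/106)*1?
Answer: -7477/106 ≈ -70.538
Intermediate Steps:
r(g, l) = -3 + g*l
-70 + (r(6, -9)/106)*1 = -70 + ((-3 + 6*(-9))/106)*1 = -70 + ((-3 - 54)*(1/106))*1 = -70 - 57*1/106*1 = -70 - 57/106*1 = -70 - 57/106 = -7477/106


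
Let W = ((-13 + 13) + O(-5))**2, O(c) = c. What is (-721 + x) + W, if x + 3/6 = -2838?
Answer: -7069/2 ≈ -3534.5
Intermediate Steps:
x = -5677/2 (x = -1/2 - 2838 = -5677/2 ≈ -2838.5)
W = 25 (W = ((-13 + 13) - 5)**2 = (0 - 5)**2 = (-5)**2 = 25)
(-721 + x) + W = (-721 - 5677/2) + 25 = -7119/2 + 25 = -7069/2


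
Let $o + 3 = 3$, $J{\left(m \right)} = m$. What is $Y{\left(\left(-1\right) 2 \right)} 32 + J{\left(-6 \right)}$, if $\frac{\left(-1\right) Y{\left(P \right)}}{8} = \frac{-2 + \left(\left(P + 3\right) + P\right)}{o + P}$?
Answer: $-390$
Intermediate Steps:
$o = 0$ ($o = -3 + 3 = 0$)
$Y{\left(P \right)} = - \frac{8 \left(1 + 2 P\right)}{P}$ ($Y{\left(P \right)} = - 8 \frac{-2 + \left(\left(P + 3\right) + P\right)}{0 + P} = - 8 \frac{-2 + \left(\left(3 + P\right) + P\right)}{P} = - 8 \frac{-2 + \left(3 + 2 P\right)}{P} = - 8 \frac{1 + 2 P}{P} = - \frac{8 \left(1 + 2 P\right)}{P}$)
$Y{\left(\left(-1\right) 2 \right)} 32 + J{\left(-6 \right)} = \left(-16 - \frac{8}{\left(-1\right) 2}\right) 32 - 6 = \left(-16 - \frac{8}{-2}\right) 32 - 6 = \left(-16 - -4\right) 32 - 6 = \left(-16 + 4\right) 32 - 6 = \left(-12\right) 32 - 6 = -384 - 6 = -390$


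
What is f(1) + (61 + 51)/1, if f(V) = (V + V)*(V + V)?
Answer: 116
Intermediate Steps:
f(V) = 4*V**2 (f(V) = (2*V)*(2*V) = 4*V**2)
f(1) + (61 + 51)/1 = 4*1**2 + (61 + 51)/1 = 4*1 + 1*112 = 4 + 112 = 116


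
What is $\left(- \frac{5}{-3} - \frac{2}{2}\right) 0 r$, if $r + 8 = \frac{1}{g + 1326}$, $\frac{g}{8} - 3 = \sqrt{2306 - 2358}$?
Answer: $0$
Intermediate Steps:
$g = 24 + 16 i \sqrt{13}$ ($g = 24 + 8 \sqrt{2306 - 2358} = 24 + 8 \sqrt{-52} = 24 + 8 \cdot 2 i \sqrt{13} = 24 + 16 i \sqrt{13} \approx 24.0 + 57.689 i$)
$r = -8 + \frac{1}{1350 + 16 i \sqrt{13}}$ ($r = -8 + \frac{1}{\left(24 + 16 i \sqrt{13}\right) + 1326} = -8 + \frac{1}{1350 + 16 i \sqrt{13}} \approx -7.9993 - 3.1596 \cdot 10^{-5} i$)
$\left(- \frac{5}{-3} - \frac{2}{2}\right) 0 r = \left(- \frac{5}{-3} - \frac{2}{2}\right) 0 \frac{- 128 \sqrt{13} + 10799 i}{2 \left(- 675 i + 8 \sqrt{13}\right)} = \left(\left(-5\right) \left(- \frac{1}{3}\right) - 1\right) 0 \frac{- 128 \sqrt{13} + 10799 i}{2 \left(- 675 i + 8 \sqrt{13}\right)} = \left(\frac{5}{3} - 1\right) 0 \frac{- 128 \sqrt{13} + 10799 i}{2 \left(- 675 i + 8 \sqrt{13}\right)} = \frac{2}{3} \cdot 0 \frac{- 128 \sqrt{13} + 10799 i}{2 \left(- 675 i + 8 \sqrt{13}\right)} = 0 \frac{- 128 \sqrt{13} + 10799 i}{2 \left(- 675 i + 8 \sqrt{13}\right)} = 0$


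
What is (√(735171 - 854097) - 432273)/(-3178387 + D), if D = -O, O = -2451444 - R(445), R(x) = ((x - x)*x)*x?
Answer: 432273/726943 - 3*I*√13214/726943 ≈ 0.59464 - 0.00047439*I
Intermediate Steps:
R(x) = 0 (R(x) = (0*x)*x = 0*x = 0)
O = -2451444 (O = -2451444 - 1*0 = -2451444 + 0 = -2451444)
D = 2451444 (D = -1*(-2451444) = 2451444)
(√(735171 - 854097) - 432273)/(-3178387 + D) = (√(735171 - 854097) - 432273)/(-3178387 + 2451444) = (√(-118926) - 432273)/(-726943) = (3*I*√13214 - 432273)*(-1/726943) = (-432273 + 3*I*√13214)*(-1/726943) = 432273/726943 - 3*I*√13214/726943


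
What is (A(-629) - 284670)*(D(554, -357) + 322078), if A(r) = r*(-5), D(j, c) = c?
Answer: -90572504525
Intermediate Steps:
A(r) = -5*r
(A(-629) - 284670)*(D(554, -357) + 322078) = (-5*(-629) - 284670)*(-357 + 322078) = (3145 - 284670)*321721 = -281525*321721 = -90572504525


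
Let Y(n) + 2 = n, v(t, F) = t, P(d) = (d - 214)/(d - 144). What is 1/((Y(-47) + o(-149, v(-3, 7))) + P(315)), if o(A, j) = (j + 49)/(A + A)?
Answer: -25479/1237355 ≈ -0.020591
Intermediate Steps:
P(d) = (-214 + d)/(-144 + d)
Y(n) = -2 + n
o(A, j) = (49 + j)/(2*A) (o(A, j) = (49 + j)/((2*A)) = (49 + j)*(1/(2*A)) = (49 + j)/(2*A))
1/((Y(-47) + o(-149, v(-3, 7))) + P(315)) = 1/(((-2 - 47) + (½)*(49 - 3)/(-149)) + (-214 + 315)/(-144 + 315)) = 1/((-49 + (½)*(-1/149)*46) + 101/171) = 1/((-49 - 23/149) + (1/171)*101) = 1/(-7324/149 + 101/171) = 1/(-1237355/25479) = -25479/1237355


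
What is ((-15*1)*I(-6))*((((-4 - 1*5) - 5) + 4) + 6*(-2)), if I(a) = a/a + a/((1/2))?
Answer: -3630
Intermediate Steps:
I(a) = 1 + 2*a (I(a) = 1 + a/((1*(½))) = 1 + a/(½) = 1 + a*2 = 1 + 2*a)
((-15*1)*I(-6))*((((-4 - 1*5) - 5) + 4) + 6*(-2)) = ((-15*1)*(1 + 2*(-6)))*((((-4 - 1*5) - 5) + 4) + 6*(-2)) = (-15*(1 - 12))*((((-4 - 5) - 5) + 4) - 12) = (-15*(-11))*(((-9 - 5) + 4) - 12) = 165*((-14 + 4) - 12) = 165*(-10 - 12) = 165*(-22) = -3630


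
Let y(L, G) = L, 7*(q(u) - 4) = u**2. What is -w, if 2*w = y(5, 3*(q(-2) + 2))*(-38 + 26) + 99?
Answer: -39/2 ≈ -19.500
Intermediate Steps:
q(u) = 4 + u**2/7
w = 39/2 (w = (5*(-38 + 26) + 99)/2 = (5*(-12) + 99)/2 = (-60 + 99)/2 = (1/2)*39 = 39/2 ≈ 19.500)
-w = -1*39/2 = -39/2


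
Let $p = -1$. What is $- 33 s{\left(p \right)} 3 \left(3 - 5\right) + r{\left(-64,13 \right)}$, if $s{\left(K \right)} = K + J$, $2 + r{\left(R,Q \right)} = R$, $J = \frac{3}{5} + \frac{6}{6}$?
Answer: $\frac{264}{5} \approx 52.8$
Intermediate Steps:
$J = \frac{8}{5}$ ($J = 3 \cdot \frac{1}{5} + 6 \cdot \frac{1}{6} = \frac{3}{5} + 1 = \frac{8}{5} \approx 1.6$)
$r{\left(R,Q \right)} = -2 + R$
$s{\left(K \right)} = \frac{8}{5} + K$ ($s{\left(K \right)} = K + \frac{8}{5} = \frac{8}{5} + K$)
$- 33 s{\left(p \right)} 3 \left(3 - 5\right) + r{\left(-64,13 \right)} = - 33 \left(\frac{8}{5} - 1\right) 3 \left(3 - 5\right) - 66 = \left(-33\right) \frac{3}{5} \cdot 3 \left(-2\right) - 66 = \left(- \frac{99}{5}\right) \left(-6\right) - 66 = \frac{594}{5} - 66 = \frac{264}{5}$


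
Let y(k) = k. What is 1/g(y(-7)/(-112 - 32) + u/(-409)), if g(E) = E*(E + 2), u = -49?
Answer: 3468738816/1266765409 ≈ 2.7383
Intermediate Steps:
g(E) = E*(2 + E)
1/g(y(-7)/(-112 - 32) + u/(-409)) = 1/((-7/(-112 - 32) - 49/(-409))*(2 + (-7/(-112 - 32) - 49/(-409)))) = 1/((-7/(-144) - 49*(-1/409))*(2 + (-7/(-144) - 49*(-1/409)))) = 1/((-7*(-1/144) + 49/409)*(2 + (-7*(-1/144) + 49/409))) = 1/((7/144 + 49/409)*(2 + (7/144 + 49/409))) = 1/(9919*(2 + 9919/58896)/58896) = 1/((9919/58896)*(127711/58896)) = 1/(1266765409/3468738816) = 3468738816/1266765409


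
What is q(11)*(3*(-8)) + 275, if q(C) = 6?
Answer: 131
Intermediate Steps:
q(11)*(3*(-8)) + 275 = 6*(3*(-8)) + 275 = 6*(-24) + 275 = -144 + 275 = 131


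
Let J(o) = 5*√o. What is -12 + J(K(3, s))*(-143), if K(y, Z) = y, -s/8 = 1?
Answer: -12 - 715*√3 ≈ -1250.4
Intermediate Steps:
s = -8 (s = -8*1 = -8)
-12 + J(K(3, s))*(-143) = -12 + (5*√3)*(-143) = -12 - 715*√3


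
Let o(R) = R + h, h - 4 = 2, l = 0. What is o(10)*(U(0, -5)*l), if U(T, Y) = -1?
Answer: 0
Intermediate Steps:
h = 6 (h = 4 + 2 = 6)
o(R) = 6 + R (o(R) = R + 6 = 6 + R)
o(10)*(U(0, -5)*l) = (6 + 10)*(-1*0) = 16*0 = 0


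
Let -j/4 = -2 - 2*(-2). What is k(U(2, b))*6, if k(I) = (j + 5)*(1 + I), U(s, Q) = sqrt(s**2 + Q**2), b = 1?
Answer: -18 - 18*sqrt(5) ≈ -58.249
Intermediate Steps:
j = -8 (j = -4*(-2 - 2*(-2)) = -4*(-2 + 4) = -4*2 = -8)
U(s, Q) = sqrt(Q**2 + s**2)
k(I) = -3 - 3*I (k(I) = (-8 + 5)*(1 + I) = -3*(1 + I) = -3 - 3*I)
k(U(2, b))*6 = (-3 - 3*sqrt(1**2 + 2**2))*6 = (-3 - 3*sqrt(1 + 4))*6 = (-3 - 3*sqrt(5))*6 = -18 - 18*sqrt(5)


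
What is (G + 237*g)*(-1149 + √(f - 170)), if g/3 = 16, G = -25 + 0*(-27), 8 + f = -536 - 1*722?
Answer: -13042299 + 22702*I*√359 ≈ -1.3042e+7 + 4.3014e+5*I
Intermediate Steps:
f = -1266 (f = -8 + (-536 - 1*722) = -8 + (-536 - 722) = -8 - 1258 = -1266)
G = -25 (G = -25 + 0 = -25)
g = 48 (g = 3*16 = 48)
(G + 237*g)*(-1149 + √(f - 170)) = (-25 + 237*48)*(-1149 + √(-1266 - 170)) = (-25 + 11376)*(-1149 + √(-1436)) = 11351*(-1149 + 2*I*√359) = -13042299 + 22702*I*√359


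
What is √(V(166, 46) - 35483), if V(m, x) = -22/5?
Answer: I*√887185/5 ≈ 188.38*I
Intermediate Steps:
V(m, x) = -22/5 (V(m, x) = -22*⅕ = -22/5)
√(V(166, 46) - 35483) = √(-22/5 - 35483) = √(-177437/5) = I*√887185/5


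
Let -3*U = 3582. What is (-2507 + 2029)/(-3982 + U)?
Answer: 239/2588 ≈ 0.092349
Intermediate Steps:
U = -1194 (U = -1/3*3582 = -1194)
(-2507 + 2029)/(-3982 + U) = (-2507 + 2029)/(-3982 - 1194) = -478/(-5176) = -478*(-1/5176) = 239/2588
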